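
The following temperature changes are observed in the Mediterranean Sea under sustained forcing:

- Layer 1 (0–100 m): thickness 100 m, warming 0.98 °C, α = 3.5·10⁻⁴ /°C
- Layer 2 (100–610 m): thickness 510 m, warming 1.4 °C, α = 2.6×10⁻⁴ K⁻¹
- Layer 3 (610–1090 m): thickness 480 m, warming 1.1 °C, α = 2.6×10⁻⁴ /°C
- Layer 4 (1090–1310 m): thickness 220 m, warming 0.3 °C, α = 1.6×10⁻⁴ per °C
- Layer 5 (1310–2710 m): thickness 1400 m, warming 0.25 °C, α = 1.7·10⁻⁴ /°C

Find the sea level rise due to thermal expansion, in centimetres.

42.7 cm

100 × 0.98 × 3.5×10⁻⁴ = 0.03430 m
100–610 m: 510 × 1.4 × 2.6×10⁻⁴ = 0.18564 m
610–1090 m: 2.6×10⁻⁴ × 480 × 1.1 = 0.13728 m
0.3 × 220 × 1.6×10⁻⁴ = 0.01056 m
Layer 5: 1.7×10⁻⁴ × 1400 × 0.25 = 0.05950 m
Δh = 0.03430 + 0.18564 + 0.13728 + 0.01056 + 0.05950 = 0.42728 m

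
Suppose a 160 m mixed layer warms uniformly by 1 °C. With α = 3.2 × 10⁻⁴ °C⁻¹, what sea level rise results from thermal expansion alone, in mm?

Δh ≈ 51 mm

Δh = αΔT·H = 3.2×10⁻⁴ × 1 × 160 = 0.05120 m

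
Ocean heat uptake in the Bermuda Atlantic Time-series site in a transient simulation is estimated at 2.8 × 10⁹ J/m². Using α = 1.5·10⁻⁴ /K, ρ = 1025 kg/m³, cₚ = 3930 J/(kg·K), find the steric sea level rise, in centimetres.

Δh = αQ/(ρcₚ) = 1.5×10⁻⁴ × 2.8×10⁹ / (1025 × 3930) ≈ 0.10426 m

10.4 cm of thermosteric rise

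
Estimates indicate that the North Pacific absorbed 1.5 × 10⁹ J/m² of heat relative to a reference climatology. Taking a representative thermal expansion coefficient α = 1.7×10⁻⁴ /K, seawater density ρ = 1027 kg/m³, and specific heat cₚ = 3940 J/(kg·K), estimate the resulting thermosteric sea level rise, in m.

Δh ≈ 0.063 m

Δh = αQ/(ρcₚ) = 1.7×10⁻⁴ × 1.5×10⁹ / (1027 × 3940) ≈ 0.063019 m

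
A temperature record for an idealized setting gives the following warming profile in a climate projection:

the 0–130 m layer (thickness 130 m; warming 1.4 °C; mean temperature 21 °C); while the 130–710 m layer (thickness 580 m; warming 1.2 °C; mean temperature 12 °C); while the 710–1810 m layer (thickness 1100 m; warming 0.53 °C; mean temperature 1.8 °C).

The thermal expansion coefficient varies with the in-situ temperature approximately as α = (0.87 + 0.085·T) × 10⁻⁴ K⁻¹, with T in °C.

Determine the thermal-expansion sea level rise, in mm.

240 mm

Layer 1: α = (0.87 + 0.085×21)×10⁻⁴ = 2.655×10⁻⁴ K⁻¹
Layer 2: α = (0.87 + 0.085×12)×10⁻⁴ = 1.89×10⁻⁴ K⁻¹
Layer 3: α = (0.87 + 0.085×1.8)×10⁻⁴ = 1.023×10⁻⁴ K⁻¹
Layer 1: 1.4 × 2.655×10⁻⁴ × 130 = 0.048321 m
580 × 1.89×10⁻⁴ × 1.2 = 0.131544 m
1.023×10⁻⁴ × 1100 × 0.53 = 0.0596409 m
Δh = 0.048321 + 0.131544 + 0.0596409 = 0.2395059 m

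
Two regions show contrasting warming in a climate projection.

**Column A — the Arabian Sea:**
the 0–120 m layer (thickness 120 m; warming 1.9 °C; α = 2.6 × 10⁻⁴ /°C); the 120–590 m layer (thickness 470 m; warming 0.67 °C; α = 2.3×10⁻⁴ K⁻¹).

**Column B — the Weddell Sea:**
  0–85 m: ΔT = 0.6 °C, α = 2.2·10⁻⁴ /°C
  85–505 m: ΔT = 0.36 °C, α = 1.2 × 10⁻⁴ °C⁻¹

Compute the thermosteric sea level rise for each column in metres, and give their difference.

A: 0.132 m; B: 0.0294 m; difference 0.102 m

A 0–120 m: 1.9 × 120 × 2.6×10⁻⁴ = 0.05928 m
A 470 × 0.67 × 2.3×10⁻⁴ = 0.072427 m
A total: 0.131707 m
B 0–85 m: 2.2×10⁻⁴ × 0.6 × 85 = 0.01122 m
B 85–505 m: 420 × 1.2×10⁻⁴ × 0.36 = 0.018144 m
B total: 0.029364 m
Difference: 0.131707 − 0.029364 = 0.102343 m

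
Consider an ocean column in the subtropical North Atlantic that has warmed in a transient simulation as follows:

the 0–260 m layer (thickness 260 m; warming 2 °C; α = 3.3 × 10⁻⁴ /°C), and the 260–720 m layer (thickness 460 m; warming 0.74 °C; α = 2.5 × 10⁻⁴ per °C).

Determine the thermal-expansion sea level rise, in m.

Layer 1: 260 × 2 × 3.3×10⁻⁴ = 0.17160 m
2.5×10⁻⁴ × 460 × 0.74 = 0.08510 m
Δh = 0.17160 + 0.08510 = 0.25670 m

0.257 m of thermosteric rise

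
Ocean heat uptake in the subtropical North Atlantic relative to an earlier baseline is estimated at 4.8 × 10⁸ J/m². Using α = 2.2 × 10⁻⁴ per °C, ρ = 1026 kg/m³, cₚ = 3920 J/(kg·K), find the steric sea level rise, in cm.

Δh = 2.6 cm

Δh = αQ/(ρcₚ) = 2.2×10⁻⁴ × 4.8×10⁸ / (1026 × 3920) ≈ 0.026256 m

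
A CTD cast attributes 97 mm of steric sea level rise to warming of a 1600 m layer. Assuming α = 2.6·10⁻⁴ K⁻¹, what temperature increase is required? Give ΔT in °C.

ΔT ≈ 0.233 °C

ΔT = Δh/(αH) = 0.097 / (2.6×10⁻⁴ × 1600) ≈ 0.2332 °C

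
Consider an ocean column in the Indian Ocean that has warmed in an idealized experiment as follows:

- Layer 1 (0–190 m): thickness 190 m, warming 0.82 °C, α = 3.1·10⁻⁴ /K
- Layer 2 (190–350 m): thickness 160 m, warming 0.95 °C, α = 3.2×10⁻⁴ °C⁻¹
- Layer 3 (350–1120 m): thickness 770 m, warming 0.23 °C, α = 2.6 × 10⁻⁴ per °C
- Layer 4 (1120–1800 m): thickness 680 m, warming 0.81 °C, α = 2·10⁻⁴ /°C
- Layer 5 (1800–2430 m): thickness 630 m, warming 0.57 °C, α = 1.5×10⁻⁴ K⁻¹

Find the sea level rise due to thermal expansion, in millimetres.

Layer 1: 0.82 × 190 × 3.1×10⁻⁴ = 0.048298 m
190–350 m: 3.2×10⁻⁴ × 160 × 0.95 = 0.04864 m
2.6×10⁻⁴ × 770 × 0.23 = 0.046046 m
Layer 4: 2×10⁻⁴ × 0.81 × 680 = 0.11016 m
630 × 0.57 × 1.5×10⁻⁴ = 0.053865 m
Δh = 0.048298 + 0.04864 + 0.046046 + 0.11016 + 0.053865 = 0.307009 m

307 mm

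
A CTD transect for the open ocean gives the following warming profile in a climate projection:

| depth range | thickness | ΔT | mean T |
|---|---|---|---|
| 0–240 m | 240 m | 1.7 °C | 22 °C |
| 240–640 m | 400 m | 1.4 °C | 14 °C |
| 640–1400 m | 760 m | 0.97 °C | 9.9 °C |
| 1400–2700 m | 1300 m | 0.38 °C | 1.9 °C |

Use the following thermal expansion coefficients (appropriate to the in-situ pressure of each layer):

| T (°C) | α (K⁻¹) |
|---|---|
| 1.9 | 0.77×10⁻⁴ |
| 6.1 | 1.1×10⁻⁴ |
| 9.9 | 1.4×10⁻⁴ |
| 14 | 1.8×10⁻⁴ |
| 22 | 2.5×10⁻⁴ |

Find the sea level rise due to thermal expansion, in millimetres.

Layer 1 at 22 °C → α = 2.5×10⁻⁴ K⁻¹
Layer 2 at 14 °C → α = 1.8×10⁻⁴ K⁻¹
Layer 3 at 9.9 °C → α = 1.4×10⁻⁴ K⁻¹
Layer 4 at 1.9 °C → α = 0.77×10⁻⁴ K⁻¹
0–240 m: 1.7 × 240 × 2.5×10⁻⁴ = 0.10200 m
Layer 2: 400 × 1.8×10⁻⁴ × 1.4 = 0.10080 m
Layer 3: 760 × 0.97 × 1.4×10⁻⁴ = 0.103208 m
Layer 4: 0.38 × 1300 × 0.77×10⁻⁴ = 0.038038 m
Δh = 0.10200 + 0.10080 + 0.103208 + 0.038038 = 0.344046 m

344 mm of thermosteric rise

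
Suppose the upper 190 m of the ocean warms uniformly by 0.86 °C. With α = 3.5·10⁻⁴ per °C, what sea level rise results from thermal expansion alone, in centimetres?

5.72 cm of thermosteric rise

Δh = αΔT·H = 3.5×10⁻⁴ × 0.86 × 190 = 0.05719 m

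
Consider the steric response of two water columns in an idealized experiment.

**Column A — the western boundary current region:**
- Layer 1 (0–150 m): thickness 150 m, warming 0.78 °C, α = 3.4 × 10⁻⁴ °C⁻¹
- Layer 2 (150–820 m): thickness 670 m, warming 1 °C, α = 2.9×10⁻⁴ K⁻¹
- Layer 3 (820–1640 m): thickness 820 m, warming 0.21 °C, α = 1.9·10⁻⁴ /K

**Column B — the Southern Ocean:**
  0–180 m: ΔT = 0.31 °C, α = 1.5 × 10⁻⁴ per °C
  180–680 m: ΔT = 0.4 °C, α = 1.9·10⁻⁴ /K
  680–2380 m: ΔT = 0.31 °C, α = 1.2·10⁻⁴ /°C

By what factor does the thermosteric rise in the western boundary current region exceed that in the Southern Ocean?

2.43

A 150 × 3.4×10⁻⁴ × 0.78 = 0.03978 m
A 2.9×10⁻⁴ × 670 × 1 = 0.19430 m
A 820–1640 m: 820 × 1.9×10⁻⁴ × 0.21 = 0.032718 m
A total: 0.266798 m
B Layer 1: 0.31 × 180 × 1.5×10⁻⁴ = 0.00837 m
B Layer 2: 1.9×10⁻⁴ × 500 × 0.4 = 0.03800 m
B 680–2380 m: 1700 × 0.31 × 1.2×10⁻⁴ = 0.06324 m
B total: 0.10961 m
Ratio: 0.266798 / 0.10961 ≈ 2.434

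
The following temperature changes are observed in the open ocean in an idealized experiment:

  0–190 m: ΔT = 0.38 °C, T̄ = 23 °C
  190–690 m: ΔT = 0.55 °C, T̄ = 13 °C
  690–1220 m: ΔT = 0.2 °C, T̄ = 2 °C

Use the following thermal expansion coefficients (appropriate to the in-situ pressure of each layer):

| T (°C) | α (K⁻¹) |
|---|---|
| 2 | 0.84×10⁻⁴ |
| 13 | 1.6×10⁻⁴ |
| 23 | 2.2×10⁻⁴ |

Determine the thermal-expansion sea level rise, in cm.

about 6.9 cm

Layer 1 at 23 °C → α = 2.2×10⁻⁴ K⁻¹
Layer 2 at 13 °C → α = 1.6×10⁻⁴ K⁻¹
Layer 3 at 2 °C → α = 0.84×10⁻⁴ K⁻¹
Layer 1: 190 × 0.38 × 2.2×10⁻⁴ = 0.015884 m
Layer 2: 500 × 0.55 × 1.6×10⁻⁴ = 0.04400 m
690–1220 m: 0.84×10⁻⁴ × 530 × 0.2 = 0.008904 m
Δh = 0.015884 + 0.04400 + 0.008904 = 0.068788 m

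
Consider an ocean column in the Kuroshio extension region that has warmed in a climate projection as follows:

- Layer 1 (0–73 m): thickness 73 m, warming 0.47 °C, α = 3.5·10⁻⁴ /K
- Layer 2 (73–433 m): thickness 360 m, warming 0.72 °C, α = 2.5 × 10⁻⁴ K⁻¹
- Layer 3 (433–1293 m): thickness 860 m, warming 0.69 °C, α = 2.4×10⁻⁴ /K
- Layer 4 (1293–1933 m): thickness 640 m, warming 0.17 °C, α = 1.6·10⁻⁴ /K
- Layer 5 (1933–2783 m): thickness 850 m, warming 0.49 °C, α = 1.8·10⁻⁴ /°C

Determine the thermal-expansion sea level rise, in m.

0.31 m of thermosteric rise

0–73 m: 73 × 0.47 × 3.5×10⁻⁴ = 0.0120085 m
360 × 2.5×10⁻⁴ × 0.72 = 0.06480 m
0.69 × 860 × 2.4×10⁻⁴ = 0.142416 m
0.17 × 640 × 1.6×10⁻⁴ = 0.017408 m
Layer 5: 0.49 × 1.8×10⁻⁴ × 850 = 0.07497 m
Δh = 0.0120085 + 0.06480 + 0.142416 + 0.017408 + 0.07497 = 0.3116025 m ≈ 0.31 m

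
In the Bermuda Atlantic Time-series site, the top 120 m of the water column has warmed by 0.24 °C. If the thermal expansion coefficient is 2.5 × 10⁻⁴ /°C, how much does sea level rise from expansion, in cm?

Δh = αΔT·H = 2.5×10⁻⁴ × 0.24 × 120 = 0.00720 m

0.720 cm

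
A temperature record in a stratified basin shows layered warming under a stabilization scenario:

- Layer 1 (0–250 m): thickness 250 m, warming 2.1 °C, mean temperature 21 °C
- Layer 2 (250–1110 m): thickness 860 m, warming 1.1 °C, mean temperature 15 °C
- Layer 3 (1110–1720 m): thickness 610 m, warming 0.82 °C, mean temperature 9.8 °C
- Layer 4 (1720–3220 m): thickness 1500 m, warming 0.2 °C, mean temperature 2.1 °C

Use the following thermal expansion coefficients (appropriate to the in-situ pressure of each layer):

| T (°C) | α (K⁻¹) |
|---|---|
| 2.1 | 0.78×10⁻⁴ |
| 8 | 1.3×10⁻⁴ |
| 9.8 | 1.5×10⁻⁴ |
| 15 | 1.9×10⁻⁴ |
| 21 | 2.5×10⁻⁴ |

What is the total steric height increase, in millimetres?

about 409 mm

Layer 1 at 21 °C → α = 2.5×10⁻⁴ K⁻¹
Layer 2 at 15 °C → α = 1.9×10⁻⁴ K⁻¹
Layer 3 at 9.8 °C → α = 1.5×10⁻⁴ K⁻¹
Layer 4 at 2.1 °C → α = 0.78×10⁻⁴ K⁻¹
Layer 1: 250 × 2.1 × 2.5×10⁻⁴ = 0.13125 m
250–1110 m: 1.1 × 1.9×10⁻⁴ × 860 = 0.17974 m
610 × 0.82 × 1.5×10⁻⁴ = 0.07503 m
0.78×10⁻⁴ × 1500 × 0.2 = 0.02340 m
Δh = 0.13125 + 0.17974 + 0.07503 + 0.02340 = 0.40942 m ≈ 409 mm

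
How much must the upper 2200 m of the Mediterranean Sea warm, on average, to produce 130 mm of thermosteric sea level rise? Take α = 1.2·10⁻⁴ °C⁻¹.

ΔT = Δh/(αH) = 0.13 / (1.2×10⁻⁴ × 2200) ≈ 0.4924 °C

0.492 °C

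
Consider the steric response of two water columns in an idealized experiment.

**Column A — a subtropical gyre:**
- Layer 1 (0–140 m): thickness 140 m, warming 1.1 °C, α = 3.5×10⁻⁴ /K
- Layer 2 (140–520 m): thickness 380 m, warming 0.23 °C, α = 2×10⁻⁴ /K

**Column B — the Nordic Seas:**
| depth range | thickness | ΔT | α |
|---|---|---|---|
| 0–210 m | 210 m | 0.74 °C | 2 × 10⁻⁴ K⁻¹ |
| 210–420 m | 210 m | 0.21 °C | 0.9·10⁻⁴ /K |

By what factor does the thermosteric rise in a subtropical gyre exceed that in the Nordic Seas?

A 0–140 m: 1.1 × 140 × 3.5×10⁻⁴ = 0.05390 m
A 380 × 0.23 × 2×10⁻⁴ = 0.01748 m
A total: 0.07138 m
B Layer 1: 210 × 2×10⁻⁴ × 0.74 = 0.03108 m
B Layer 2: 0.9×10⁻⁴ × 0.21 × 210 = 0.003969 m
B total: 0.035049 m
Ratio: 0.07138 / 0.035049 ≈ 2.037

2.04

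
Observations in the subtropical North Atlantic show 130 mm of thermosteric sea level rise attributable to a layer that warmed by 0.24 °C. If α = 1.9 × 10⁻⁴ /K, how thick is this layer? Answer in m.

H ≈ 2850 m

H = Δh/(αΔT) = 0.13 / (1.9×10⁻⁴ × 0.24) ≈ 2851 m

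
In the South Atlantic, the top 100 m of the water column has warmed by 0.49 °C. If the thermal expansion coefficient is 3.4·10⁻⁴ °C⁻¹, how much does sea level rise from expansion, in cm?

Δh = αΔT·H = 3.4×10⁻⁴ × 0.49 × 100 = 0.01666 m

Δh ≈ 1.67 cm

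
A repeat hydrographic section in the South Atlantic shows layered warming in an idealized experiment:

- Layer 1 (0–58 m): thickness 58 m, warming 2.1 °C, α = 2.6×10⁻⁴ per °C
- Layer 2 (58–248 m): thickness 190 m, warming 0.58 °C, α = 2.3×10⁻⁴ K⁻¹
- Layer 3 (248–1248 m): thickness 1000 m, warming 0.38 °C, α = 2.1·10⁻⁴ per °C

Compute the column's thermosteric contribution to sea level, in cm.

about 13.7 cm

2.6×10⁻⁴ × 58 × 2.1 = 0.031668 m
Layer 2: 190 × 0.58 × 2.3×10⁻⁴ = 0.025346 m
Layer 3: 1000 × 2.1×10⁻⁴ × 0.38 = 0.07980 m
Δh = 0.031668 + 0.025346 + 0.07980 = 0.136814 m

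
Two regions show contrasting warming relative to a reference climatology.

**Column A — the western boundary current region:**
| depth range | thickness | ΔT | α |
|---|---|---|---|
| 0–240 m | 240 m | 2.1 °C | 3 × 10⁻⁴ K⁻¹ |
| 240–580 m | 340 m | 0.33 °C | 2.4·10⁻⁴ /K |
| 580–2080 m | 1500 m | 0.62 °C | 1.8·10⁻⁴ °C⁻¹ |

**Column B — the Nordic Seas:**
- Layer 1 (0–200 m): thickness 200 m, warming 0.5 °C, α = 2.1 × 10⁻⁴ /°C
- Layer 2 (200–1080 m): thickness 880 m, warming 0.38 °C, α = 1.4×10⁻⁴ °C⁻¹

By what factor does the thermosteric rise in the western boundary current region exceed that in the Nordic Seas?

≈ 5.10×

A Layer 1: 3×10⁻⁴ × 240 × 2.1 = 0.15120 m
A 2.4×10⁻⁴ × 340 × 0.33 = 0.026928 m
A Layer 3: 0.62 × 1.8×10⁻⁴ × 1500 = 0.16740 m
A total: 0.345528 m
B Layer 1: 0.5 × 2.1×10⁻⁴ × 200 = 0.02100 m
B Layer 2: 0.38 × 1.4×10⁻⁴ × 880 = 0.046816 m
B total: 0.067816 m
Ratio: 0.345528 / 0.067816 ≈ 5.095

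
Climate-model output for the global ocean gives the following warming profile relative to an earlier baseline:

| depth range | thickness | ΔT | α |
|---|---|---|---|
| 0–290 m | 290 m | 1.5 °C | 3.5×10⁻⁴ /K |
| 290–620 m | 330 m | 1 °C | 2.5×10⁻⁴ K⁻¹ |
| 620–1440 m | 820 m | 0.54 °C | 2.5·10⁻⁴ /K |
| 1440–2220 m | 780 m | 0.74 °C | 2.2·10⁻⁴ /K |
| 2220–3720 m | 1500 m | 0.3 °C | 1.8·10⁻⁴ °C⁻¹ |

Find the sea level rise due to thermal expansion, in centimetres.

Layer 1: 1.5 × 3.5×10⁻⁴ × 290 = 0.15225 m
1 × 2.5×10⁻⁴ × 330 = 0.08250 m
Layer 3: 820 × 2.5×10⁻⁴ × 0.54 = 0.11070 m
1440–2220 m: 780 × 0.74 × 2.2×10⁻⁴ = 0.126984 m
1500 × 1.8×10⁻⁴ × 0.3 = 0.08100 m
Δh = 0.15225 + 0.08250 + 0.11070 + 0.126984 + 0.08100 = 0.553434 m

55.3 cm of thermosteric rise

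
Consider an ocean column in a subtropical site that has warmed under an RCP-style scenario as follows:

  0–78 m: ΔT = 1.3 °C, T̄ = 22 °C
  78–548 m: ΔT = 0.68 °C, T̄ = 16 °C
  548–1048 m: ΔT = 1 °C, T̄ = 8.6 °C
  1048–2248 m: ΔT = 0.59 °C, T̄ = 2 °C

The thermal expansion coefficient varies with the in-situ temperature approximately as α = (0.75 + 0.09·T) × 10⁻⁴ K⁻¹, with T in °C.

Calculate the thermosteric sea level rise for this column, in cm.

Layer 1: α = (0.75 + 0.09×22)×10⁻⁴ = 2.73×10⁻⁴ K⁻¹
Layer 2: α = (0.75 + 0.09×16)×10⁻⁴ = 2.19×10⁻⁴ K⁻¹
Layer 3: α = (0.75 + 0.09×8.6)×10⁻⁴ = 1.524×10⁻⁴ K⁻¹
Layer 4: α = (0.75 + 0.09×2)×10⁻⁴ = 0.93×10⁻⁴ K⁻¹
0–78 m: 1.3 × 78 × 2.73×10⁻⁴ = 0.0276822 m
2.19×10⁻⁴ × 470 × 0.68 = 0.0699924 m
Layer 3: 1.524×10⁻⁴ × 1 × 500 = 0.07620 m
1048–2248 m: 0.59 × 1200 × 0.93×10⁻⁴ = 0.065844 m
Δh = 0.0276822 + 0.0699924 + 0.07620 + 0.065844 = 0.2397186 m

24 cm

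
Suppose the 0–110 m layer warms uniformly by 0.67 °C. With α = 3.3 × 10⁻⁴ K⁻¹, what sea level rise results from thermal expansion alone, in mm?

Δh = αΔT·H = 3.3×10⁻⁴ × 0.67 × 110 = 0.024321 m

Δh = 24.3 mm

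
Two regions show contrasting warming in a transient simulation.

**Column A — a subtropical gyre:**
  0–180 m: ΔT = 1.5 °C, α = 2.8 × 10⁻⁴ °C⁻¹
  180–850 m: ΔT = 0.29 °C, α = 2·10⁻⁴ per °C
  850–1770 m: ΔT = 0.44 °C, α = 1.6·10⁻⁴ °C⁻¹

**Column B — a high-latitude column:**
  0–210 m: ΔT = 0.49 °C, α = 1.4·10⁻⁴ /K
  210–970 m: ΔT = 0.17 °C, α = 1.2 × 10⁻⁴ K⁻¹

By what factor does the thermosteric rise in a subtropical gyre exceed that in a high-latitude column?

A 0–180 m: 180 × 2.8×10⁻⁴ × 1.5 = 0.07560 m
A 180–850 m: 670 × 0.29 × 2×10⁻⁴ = 0.03886 m
A 1.6×10⁻⁴ × 0.44 × 920 = 0.064768 m
A total: 0.179228 m
B 0.49 × 1.4×10⁻⁴ × 210 = 0.014406 m
B Layer 2: 1.2×10⁻⁴ × 760 × 0.17 = 0.015504 m
B total: 0.02991 m
Ratio: 0.179228 / 0.02991 ≈ 5.992

6.0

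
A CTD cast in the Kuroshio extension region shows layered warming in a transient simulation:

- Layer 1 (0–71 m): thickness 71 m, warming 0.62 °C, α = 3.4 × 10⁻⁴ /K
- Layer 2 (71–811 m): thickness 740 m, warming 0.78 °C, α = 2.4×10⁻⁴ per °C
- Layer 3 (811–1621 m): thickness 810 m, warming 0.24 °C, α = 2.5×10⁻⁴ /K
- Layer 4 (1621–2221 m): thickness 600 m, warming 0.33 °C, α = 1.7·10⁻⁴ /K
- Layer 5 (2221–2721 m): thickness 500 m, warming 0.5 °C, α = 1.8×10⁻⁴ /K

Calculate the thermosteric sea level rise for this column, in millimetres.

0–71 m: 0.62 × 71 × 3.4×10⁻⁴ = 0.0149668 m
71–811 m: 2.4×10⁻⁴ × 0.78 × 740 = 0.138528 m
2.5×10⁻⁴ × 0.24 × 810 = 0.04860 m
0.33 × 600 × 1.7×10⁻⁴ = 0.03366 m
Layer 5: 500 × 1.8×10⁻⁴ × 0.5 = 0.04500 m
Δh = 0.0149668 + 0.138528 + 0.04860 + 0.03366 + 0.04500 = 0.2807548 m ≈ 281 mm

Δh = 281 mm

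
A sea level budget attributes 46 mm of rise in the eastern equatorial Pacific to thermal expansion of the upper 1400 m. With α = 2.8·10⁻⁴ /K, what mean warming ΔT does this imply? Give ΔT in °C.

about 0.12 °C

ΔT = Δh/(αH) = 0.046 / (2.8×10⁻⁴ × 1400) ≈ 0.1173 °C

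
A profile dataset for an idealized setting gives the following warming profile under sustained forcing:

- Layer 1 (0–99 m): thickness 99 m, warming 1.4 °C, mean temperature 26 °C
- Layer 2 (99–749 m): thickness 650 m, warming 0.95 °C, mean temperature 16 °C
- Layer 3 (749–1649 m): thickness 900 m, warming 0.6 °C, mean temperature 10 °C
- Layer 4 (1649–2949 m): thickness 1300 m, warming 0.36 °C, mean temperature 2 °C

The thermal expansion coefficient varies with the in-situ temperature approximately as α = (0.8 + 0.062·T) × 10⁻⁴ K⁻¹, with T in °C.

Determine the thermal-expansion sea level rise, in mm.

Layer 1: α = (0.8 + 0.062×26)×10⁻⁴ = 2.412×10⁻⁴ K⁻¹
Layer 2: α = (0.8 + 0.062×16)×10⁻⁴ = 1.792×10⁻⁴ K⁻¹
Layer 3: α = (0.8 + 0.062×10)×10⁻⁴ = 1.42×10⁻⁴ K⁻¹
Layer 4: α = (0.8 + 0.062×2)×10⁻⁴ = 0.924×10⁻⁴ K⁻¹
0–99 m: 99 × 1.4 × 2.412×10⁻⁴ = 0.03343032 m
Layer 2: 650 × 1.792×10⁻⁴ × 0.95 = 0.110656 m
749–1649 m: 0.6 × 1.42×10⁻⁴ × 900 = 0.07668 m
Layer 4: 1300 × 0.36 × 0.924×10⁻⁴ = 0.0432432 m
Δh = 0.03343032 + 0.110656 + 0.07668 + 0.0432432 = 0.26400952 m ≈ 264 mm

about 264 mm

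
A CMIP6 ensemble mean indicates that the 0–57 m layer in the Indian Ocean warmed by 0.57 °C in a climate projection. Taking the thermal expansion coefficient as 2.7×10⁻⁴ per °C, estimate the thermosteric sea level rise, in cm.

0.877 cm of thermosteric rise

Δh = αΔT·H = 2.7×10⁻⁴ × 0.57 × 57 = 0.0087723 m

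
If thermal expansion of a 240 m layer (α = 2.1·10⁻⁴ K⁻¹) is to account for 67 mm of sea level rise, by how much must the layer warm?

ΔT = Δh/(αH) = 0.067 / (2.1×10⁻⁴ × 240) ≈ 1.329 K

1.33 K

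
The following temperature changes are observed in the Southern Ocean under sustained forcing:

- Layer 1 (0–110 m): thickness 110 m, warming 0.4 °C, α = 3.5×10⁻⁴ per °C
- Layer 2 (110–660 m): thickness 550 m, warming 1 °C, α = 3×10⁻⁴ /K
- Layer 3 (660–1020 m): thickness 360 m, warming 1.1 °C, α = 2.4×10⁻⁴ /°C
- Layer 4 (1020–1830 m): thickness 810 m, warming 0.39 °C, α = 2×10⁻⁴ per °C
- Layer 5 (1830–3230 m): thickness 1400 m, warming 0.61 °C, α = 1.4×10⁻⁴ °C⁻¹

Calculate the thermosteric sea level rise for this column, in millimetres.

0–110 m: 0.4 × 110 × 3.5×10⁻⁴ = 0.01540 m
Layer 2: 3×10⁻⁴ × 550 × 1 = 0.16500 m
Layer 3: 1.1 × 2.4×10⁻⁴ × 360 = 0.09504 m
0.39 × 810 × 2×10⁻⁴ = 0.06318 m
Layer 5: 1.4×10⁻⁴ × 1400 × 0.61 = 0.11956 m
Δh = 0.01540 + 0.16500 + 0.09504 + 0.06318 + 0.11956 = 0.45818 m

458 mm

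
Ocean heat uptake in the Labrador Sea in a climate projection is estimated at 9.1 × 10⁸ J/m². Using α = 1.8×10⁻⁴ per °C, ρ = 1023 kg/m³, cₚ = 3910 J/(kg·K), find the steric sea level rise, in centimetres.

Δh = 4.10 cm

Δh = αQ/(ρcₚ) = 1.8×10⁻⁴ × 9.1×10⁸ / (1023 × 3910) ≈ 0.040951 m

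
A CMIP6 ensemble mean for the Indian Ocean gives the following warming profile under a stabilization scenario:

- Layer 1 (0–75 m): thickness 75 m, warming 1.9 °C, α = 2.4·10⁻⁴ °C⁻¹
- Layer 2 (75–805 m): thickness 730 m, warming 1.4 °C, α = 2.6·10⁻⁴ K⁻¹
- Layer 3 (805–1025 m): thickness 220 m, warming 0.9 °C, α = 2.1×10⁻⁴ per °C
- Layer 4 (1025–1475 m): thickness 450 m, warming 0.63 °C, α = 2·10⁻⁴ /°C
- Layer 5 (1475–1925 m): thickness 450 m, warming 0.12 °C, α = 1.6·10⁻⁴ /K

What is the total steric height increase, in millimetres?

Layer 1: 75 × 2.4×10⁻⁴ × 1.9 = 0.03420 m
2.6×10⁻⁴ × 1.4 × 730 = 0.26572 m
2.1×10⁻⁴ × 220 × 0.9 = 0.04158 m
450 × 0.63 × 2×10⁻⁴ = 0.05670 m
Layer 5: 0.12 × 1.6×10⁻⁴ × 450 = 0.00864 m
Δh = 0.03420 + 0.26572 + 0.04158 + 0.05670 + 0.00864 = 0.40684 m ≈ 407 mm

Δh ≈ 407 mm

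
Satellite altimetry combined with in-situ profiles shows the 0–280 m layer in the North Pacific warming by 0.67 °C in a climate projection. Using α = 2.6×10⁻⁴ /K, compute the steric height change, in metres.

0.0488 m

Δh = αΔT·H = 2.6×10⁻⁴ × 0.67 × 280 = 0.048776 m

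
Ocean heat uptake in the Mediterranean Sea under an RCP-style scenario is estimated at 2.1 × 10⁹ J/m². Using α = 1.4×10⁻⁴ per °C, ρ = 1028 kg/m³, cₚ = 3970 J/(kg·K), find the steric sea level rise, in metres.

Δh = αQ/(ρcₚ) = 1.4×10⁻⁴ × 2.1×10⁹ / (1028 × 3970) ≈ 0.072038 m

about 0.0720 m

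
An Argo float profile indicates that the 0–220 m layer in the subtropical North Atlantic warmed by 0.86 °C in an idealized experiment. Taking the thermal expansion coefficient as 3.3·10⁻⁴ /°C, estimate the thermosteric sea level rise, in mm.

about 62.4 mm

Δh = αΔT·H = 3.3×10⁻⁴ × 0.86 × 220 = 0.062436 m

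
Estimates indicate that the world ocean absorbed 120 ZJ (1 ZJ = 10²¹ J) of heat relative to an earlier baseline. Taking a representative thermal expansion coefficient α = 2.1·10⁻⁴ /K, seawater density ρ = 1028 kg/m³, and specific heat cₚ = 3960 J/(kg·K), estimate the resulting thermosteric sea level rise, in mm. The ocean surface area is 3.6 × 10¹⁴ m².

about 17.2 mm

Per unit area: Q = 120×10²¹ / (3.6×10¹⁴) ≈ 3.333×10⁸ J/m²
Δh = αQ/(ρcₚ) = 2.1×10⁻⁴ × 3.333×10⁸ / (1028 × 3960) ≈ 0.017194 m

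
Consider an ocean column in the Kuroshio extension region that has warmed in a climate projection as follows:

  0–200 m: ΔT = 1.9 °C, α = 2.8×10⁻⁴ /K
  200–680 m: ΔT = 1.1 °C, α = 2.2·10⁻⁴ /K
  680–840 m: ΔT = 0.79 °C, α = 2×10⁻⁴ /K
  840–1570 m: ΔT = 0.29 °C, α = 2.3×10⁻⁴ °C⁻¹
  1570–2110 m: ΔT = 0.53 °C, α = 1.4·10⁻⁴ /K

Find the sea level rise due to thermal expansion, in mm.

200 × 2.8×10⁻⁴ × 1.9 = 0.10640 m
2.2×10⁻⁴ × 480 × 1.1 = 0.11616 m
680–840 m: 160 × 2×10⁻⁴ × 0.79 = 0.02528 m
730 × 0.29 × 2.3×10⁻⁴ = 0.048691 m
Layer 5: 1.4×10⁻⁴ × 540 × 0.53 = 0.040068 m
Δh = 0.10640 + 0.11616 + 0.02528 + 0.048691 + 0.040068 = 0.336599 m ≈ 337 mm

Δh ≈ 337 mm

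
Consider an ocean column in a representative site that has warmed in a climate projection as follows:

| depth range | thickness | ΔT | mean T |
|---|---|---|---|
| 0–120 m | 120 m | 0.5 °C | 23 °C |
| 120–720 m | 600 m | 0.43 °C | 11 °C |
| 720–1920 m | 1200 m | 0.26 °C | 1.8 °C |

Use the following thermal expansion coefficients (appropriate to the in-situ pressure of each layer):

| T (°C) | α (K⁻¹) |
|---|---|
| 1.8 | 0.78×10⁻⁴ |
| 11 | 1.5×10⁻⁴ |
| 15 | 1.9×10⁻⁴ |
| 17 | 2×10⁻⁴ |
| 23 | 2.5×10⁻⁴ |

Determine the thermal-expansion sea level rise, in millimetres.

Layer 1 at 23 °C → α = 2.5×10⁻⁴ K⁻¹
Layer 2 at 11 °C → α = 1.5×10⁻⁴ K⁻¹
Layer 3 at 1.8 °C → α = 0.78×10⁻⁴ K⁻¹
Layer 1: 0.5 × 120 × 2.5×10⁻⁴ = 0.01500 m
Layer 2: 1.5×10⁻⁴ × 0.43 × 600 = 0.03870 m
1200 × 0.78×10⁻⁴ × 0.26 = 0.024336 m
Δh = 0.01500 + 0.03870 + 0.024336 = 0.078036 m ≈ 78.0 mm

Δh = 78.0 mm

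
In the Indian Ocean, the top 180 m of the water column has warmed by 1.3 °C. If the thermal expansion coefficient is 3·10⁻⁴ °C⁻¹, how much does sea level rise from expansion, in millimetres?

Δh ≈ 70 mm

Δh = αΔT·H = 3×10⁻⁴ × 1.3 × 180 = 0.07020 m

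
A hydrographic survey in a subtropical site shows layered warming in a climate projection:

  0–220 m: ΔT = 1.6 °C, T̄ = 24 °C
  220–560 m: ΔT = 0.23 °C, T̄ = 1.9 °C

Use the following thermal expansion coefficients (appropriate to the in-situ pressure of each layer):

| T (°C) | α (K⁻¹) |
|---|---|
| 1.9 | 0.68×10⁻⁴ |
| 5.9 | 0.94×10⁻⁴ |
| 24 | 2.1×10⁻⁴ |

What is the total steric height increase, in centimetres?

Layer 1 at 24 °C → α = 2.1×10⁻⁴ K⁻¹
Layer 2 at 1.9 °C → α = 0.68×10⁻⁴ K⁻¹
2.1×10⁻⁴ × 220 × 1.6 = 0.07392 m
Layer 2: 0.68×10⁻⁴ × 0.23 × 340 = 0.0053176 m
Δh = 0.07392 + 0.0053176 = 0.0792376 m ≈ 7.92 cm

7.92 cm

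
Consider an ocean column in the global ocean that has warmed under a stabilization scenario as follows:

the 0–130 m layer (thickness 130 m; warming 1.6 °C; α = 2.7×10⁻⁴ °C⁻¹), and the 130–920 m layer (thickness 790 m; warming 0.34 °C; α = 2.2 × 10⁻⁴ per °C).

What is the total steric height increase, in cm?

12 cm

0–130 m: 1.6 × 2.7×10⁻⁴ × 130 = 0.05616 m
Layer 2: 790 × 0.34 × 2.2×10⁻⁴ = 0.059092 m
Δh = 0.05616 + 0.059092 = 0.115252 m ≈ 12 cm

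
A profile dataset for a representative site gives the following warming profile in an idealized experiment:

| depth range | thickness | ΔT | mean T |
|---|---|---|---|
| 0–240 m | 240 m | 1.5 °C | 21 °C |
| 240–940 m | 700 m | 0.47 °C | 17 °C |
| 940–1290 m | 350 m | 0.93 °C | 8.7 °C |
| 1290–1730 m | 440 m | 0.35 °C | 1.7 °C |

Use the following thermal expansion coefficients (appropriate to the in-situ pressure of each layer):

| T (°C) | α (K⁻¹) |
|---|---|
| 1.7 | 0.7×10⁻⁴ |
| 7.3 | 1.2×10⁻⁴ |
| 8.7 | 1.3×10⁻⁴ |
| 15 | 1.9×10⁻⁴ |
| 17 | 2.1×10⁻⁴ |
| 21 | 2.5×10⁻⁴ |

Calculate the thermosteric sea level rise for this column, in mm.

Layer 1 at 21 °C → α = 2.5×10⁻⁴ K⁻¹
Layer 2 at 17 °C → α = 2.1×10⁻⁴ K⁻¹
Layer 3 at 8.7 °C → α = 1.3×10⁻⁴ K⁻¹
Layer 4 at 1.7 °C → α = 0.7×10⁻⁴ K⁻¹
0–240 m: 240 × 2.5×10⁻⁴ × 1.5 = 0.09000 m
Layer 2: 0.47 × 700 × 2.1×10⁻⁴ = 0.06909 m
1.3×10⁻⁴ × 0.93 × 350 = 0.042315 m
Layer 4: 440 × 0.7×10⁻⁴ × 0.35 = 0.01078 m
Δh = 0.09000 + 0.06909 + 0.042315 + 0.01078 = 0.212185 m ≈ 212 mm

Δh = 212 mm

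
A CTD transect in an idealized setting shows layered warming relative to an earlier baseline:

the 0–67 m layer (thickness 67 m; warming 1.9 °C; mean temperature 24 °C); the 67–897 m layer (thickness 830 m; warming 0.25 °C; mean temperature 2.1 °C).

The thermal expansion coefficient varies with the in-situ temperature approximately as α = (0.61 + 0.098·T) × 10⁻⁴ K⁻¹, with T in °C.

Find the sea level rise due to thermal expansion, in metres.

Δh = 0.0546 m

Layer 1: α = (0.61 + 0.098×24)×10⁻⁴ = 2.962×10⁻⁴ K⁻¹
Layer 2: α = (0.61 + 0.098×2.1)×10⁻⁴ = 0.8158×10⁻⁴ K⁻¹
0–67 m: 67 × 1.9 × 2.962×10⁻⁴ = 0.03770626 m
0.25 × 0.8158×10⁻⁴ × 830 = 0.01692785 m
Δh = 0.03770626 + 0.01692785 = 0.05463411 m ≈ 0.0546 m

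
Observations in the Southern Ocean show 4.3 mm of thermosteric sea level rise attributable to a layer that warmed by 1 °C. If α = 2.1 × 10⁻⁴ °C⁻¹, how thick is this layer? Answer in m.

H ≈ 20.5 m

H = Δh/(αΔT) = 0.0043 / (2.1×10⁻⁴ × 1) ≈ 20.48 m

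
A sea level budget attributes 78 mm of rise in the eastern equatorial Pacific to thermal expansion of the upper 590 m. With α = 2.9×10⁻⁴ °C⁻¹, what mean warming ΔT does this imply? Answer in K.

ΔT ≈ 0.456 K

ΔT = Δh/(αH) = 0.078 / (2.9×10⁻⁴ × 590) ≈ 0.4559 K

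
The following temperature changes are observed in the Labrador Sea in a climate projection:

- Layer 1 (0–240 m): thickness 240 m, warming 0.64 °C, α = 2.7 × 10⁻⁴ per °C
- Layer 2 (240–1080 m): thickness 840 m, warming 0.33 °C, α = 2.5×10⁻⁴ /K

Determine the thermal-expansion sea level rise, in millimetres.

Δh ≈ 111 mm

Layer 1: 240 × 2.7×10⁻⁴ × 0.64 = 0.041472 m
Layer 2: 2.5×10⁻⁴ × 840 × 0.33 = 0.06930 m
Δh = 0.041472 + 0.06930 = 0.110772 m ≈ 111 mm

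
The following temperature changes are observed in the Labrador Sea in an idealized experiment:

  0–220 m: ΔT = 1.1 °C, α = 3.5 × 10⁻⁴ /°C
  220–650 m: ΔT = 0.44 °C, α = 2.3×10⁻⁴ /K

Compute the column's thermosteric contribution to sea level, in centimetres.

Δh ≈ 12.8 cm

220 × 1.1 × 3.5×10⁻⁴ = 0.08470 m
Layer 2: 430 × 0.44 × 2.3×10⁻⁴ = 0.043516 m
Δh = 0.08470 + 0.043516 = 0.128216 m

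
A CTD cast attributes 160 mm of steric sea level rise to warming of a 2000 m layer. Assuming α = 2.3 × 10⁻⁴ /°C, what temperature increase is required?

about 0.348 °C

ΔT = Δh/(αH) = 0.16 / (2.3×10⁻⁴ × 2000) ≈ 0.3478 °C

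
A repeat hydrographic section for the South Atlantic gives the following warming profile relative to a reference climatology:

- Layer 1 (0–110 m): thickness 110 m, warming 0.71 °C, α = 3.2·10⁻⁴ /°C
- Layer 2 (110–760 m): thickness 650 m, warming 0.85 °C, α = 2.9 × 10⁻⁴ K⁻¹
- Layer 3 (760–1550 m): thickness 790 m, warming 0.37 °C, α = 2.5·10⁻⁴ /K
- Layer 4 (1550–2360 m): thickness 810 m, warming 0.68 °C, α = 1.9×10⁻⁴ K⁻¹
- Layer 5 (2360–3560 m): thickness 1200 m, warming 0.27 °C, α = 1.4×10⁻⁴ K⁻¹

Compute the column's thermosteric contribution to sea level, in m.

about 0.41 m

0–110 m: 110 × 0.71 × 3.2×10⁻⁴ = 0.024992 m
0.85 × 650 × 2.9×10⁻⁴ = 0.160225 m
760–1550 m: 2.5×10⁻⁴ × 0.37 × 790 = 0.073075 m
Layer 4: 1.9×10⁻⁴ × 810 × 0.68 = 0.104652 m
Layer 5: 1200 × 1.4×10⁻⁴ × 0.27 = 0.04536 m
Δh = 0.024992 + 0.160225 + 0.073075 + 0.104652 + 0.04536 = 0.408304 m ≈ 0.41 m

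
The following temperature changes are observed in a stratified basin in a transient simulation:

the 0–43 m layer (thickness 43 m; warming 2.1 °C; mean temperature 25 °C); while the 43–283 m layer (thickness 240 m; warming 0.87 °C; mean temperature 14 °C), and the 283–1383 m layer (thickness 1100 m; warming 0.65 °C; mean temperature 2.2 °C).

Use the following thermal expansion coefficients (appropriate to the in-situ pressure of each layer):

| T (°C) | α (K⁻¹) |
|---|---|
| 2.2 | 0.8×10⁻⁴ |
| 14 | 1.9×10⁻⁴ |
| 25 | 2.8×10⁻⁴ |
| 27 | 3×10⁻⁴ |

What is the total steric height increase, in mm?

Layer 1 at 25 °C → α = 2.8×10⁻⁴ K⁻¹
Layer 2 at 14 °C → α = 1.9×10⁻⁴ K⁻¹
Layer 3 at 2.2 °C → α = 0.8×10⁻⁴ K⁻¹
43 × 2.8×10⁻⁴ × 2.1 = 0.025284 m
1.9×10⁻⁴ × 240 × 0.87 = 0.039672 m
283–1383 m: 0.65 × 1100 × 0.8×10⁻⁴ = 0.05720 m
Δh = 0.025284 + 0.039672 + 0.05720 = 0.122156 m ≈ 122 mm

122 mm of thermosteric rise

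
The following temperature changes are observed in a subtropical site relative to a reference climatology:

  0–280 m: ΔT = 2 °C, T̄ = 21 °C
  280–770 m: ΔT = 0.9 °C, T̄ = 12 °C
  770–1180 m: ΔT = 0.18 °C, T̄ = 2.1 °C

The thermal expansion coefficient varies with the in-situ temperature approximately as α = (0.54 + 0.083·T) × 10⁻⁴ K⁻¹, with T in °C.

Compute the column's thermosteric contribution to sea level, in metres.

0.20 m

Layer 1: α = (0.54 + 0.083×21)×10⁻⁴ = 2.283×10⁻⁴ K⁻¹
Layer 2: α = (0.54 + 0.083×12)×10⁻⁴ = 1.536×10⁻⁴ K⁻¹
Layer 3: α = (0.54 + 0.083×2.1)×10⁻⁴ = 0.7143×10⁻⁴ K⁻¹
Layer 1: 2.283×10⁻⁴ × 2 × 280 = 0.127848 m
Layer 2: 490 × 1.536×10⁻⁴ × 0.9 = 0.0677376 m
0.18 × 410 × 0.7143×10⁻⁴ = 0.005271534 m
Δh = 0.127848 + 0.0677376 + 0.005271534 = 0.200857134 m ≈ 0.20 m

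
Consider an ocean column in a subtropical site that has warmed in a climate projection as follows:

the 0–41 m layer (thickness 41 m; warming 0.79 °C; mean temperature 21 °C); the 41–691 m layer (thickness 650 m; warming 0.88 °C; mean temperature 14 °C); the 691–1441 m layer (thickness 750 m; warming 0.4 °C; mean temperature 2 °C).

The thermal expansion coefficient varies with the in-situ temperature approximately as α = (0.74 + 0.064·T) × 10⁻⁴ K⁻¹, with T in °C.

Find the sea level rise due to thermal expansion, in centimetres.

about 12.6 cm

Layer 1: α = (0.74 + 0.064×21)×10⁻⁴ = 2.084×10⁻⁴ K⁻¹
Layer 2: α = (0.74 + 0.064×14)×10⁻⁴ = 1.636×10⁻⁴ K⁻¹
Layer 3: α = (0.74 + 0.064×2)×10⁻⁴ = 0.868×10⁻⁴ K⁻¹
0–41 m: 0.79 × 41 × 2.084×10⁻⁴ = 0.006750076 m
Layer 2: 1.636×10⁻⁴ × 650 × 0.88 = 0.0935792 m
0.868×10⁻⁴ × 750 × 0.4 = 0.02604 m
Δh = 0.006750076 + 0.0935792 + 0.02604 = 0.126369276 m ≈ 12.6 cm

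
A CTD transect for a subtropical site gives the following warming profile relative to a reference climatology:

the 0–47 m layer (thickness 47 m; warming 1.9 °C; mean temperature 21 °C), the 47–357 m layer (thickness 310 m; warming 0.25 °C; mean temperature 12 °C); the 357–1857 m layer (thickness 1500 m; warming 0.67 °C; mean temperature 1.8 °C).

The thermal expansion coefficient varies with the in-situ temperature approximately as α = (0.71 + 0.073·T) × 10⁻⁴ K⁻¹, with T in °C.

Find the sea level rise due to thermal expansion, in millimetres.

Layer 1: α = (0.71 + 0.073×21)×10⁻⁴ = 2.243×10⁻⁴ K⁻¹
Layer 2: α = (0.71 + 0.073×12)×10⁻⁴ = 1.586×10⁻⁴ K⁻¹
Layer 3: α = (0.71 + 0.073×1.8)×10⁻⁴ = 0.8414×10⁻⁴ K⁻¹
0–47 m: 47 × 1.9 × 2.243×10⁻⁴ = 0.02002999 m
0.25 × 1.586×10⁻⁴ × 310 = 0.0122915 m
357–1857 m: 1500 × 0.8414×10⁻⁴ × 0.67 = 0.0845607 m
Δh = 0.02002999 + 0.0122915 + 0.0845607 = 0.11688219 m

120 mm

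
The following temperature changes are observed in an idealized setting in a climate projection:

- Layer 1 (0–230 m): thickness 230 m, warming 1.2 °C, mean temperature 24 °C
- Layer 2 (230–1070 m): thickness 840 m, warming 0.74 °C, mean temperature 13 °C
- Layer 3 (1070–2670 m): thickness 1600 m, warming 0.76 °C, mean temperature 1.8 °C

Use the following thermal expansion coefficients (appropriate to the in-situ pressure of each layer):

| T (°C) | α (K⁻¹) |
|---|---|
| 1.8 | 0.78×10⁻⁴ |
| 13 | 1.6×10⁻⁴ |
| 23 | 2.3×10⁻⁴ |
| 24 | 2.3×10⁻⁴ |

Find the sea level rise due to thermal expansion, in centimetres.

Layer 1 at 24 °C → α = 2.3×10⁻⁴ K⁻¹
Layer 2 at 13 °C → α = 1.6×10⁻⁴ K⁻¹
Layer 3 at 1.8 °C → α = 0.78×10⁻⁴ K⁻¹
Layer 1: 2.3×10⁻⁴ × 230 × 1.2 = 0.06348 m
Layer 2: 840 × 0.74 × 1.6×10⁻⁴ = 0.099456 m
Layer 3: 0.78×10⁻⁴ × 0.76 × 1600 = 0.094848 m
Δh = 0.06348 + 0.099456 + 0.094848 = 0.257784 m

about 26 cm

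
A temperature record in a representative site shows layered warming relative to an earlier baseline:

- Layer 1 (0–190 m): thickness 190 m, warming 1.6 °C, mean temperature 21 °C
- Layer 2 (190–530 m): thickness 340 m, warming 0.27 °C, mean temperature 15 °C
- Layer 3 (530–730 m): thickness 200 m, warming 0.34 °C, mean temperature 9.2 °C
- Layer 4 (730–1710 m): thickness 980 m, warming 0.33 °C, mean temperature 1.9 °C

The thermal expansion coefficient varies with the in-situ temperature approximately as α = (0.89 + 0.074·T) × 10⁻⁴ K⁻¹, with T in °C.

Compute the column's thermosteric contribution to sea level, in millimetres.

Layer 1: α = (0.89 + 0.074×21)×10⁻⁴ = 2.444×10⁻⁴ K⁻¹
Layer 2: α = (0.89 + 0.074×15)×10⁻⁴ = 2×10⁻⁴ K⁻¹
Layer 3: α = (0.89 + 0.074×9.2)×10⁻⁴ = 1.5708×10⁻⁴ K⁻¹
Layer 4: α = (0.89 + 0.074×1.9)×10⁻⁴ = 1.0306×10⁻⁴ K⁻¹
0–190 m: 2.444×10⁻⁴ × 190 × 1.6 = 0.0742976 m
Layer 2: 340 × 0.27 × 2×10⁻⁴ = 0.01836 m
200 × 0.34 × 1.5708×10⁻⁴ = 0.01068144 m
Layer 4: 980 × 1.0306×10⁻⁴ × 0.33 = 0.033329604 m
Δh = 0.0742976 + 0.01836 + 0.01068144 + 0.033329604 = 0.136668644 m

137 mm of thermosteric rise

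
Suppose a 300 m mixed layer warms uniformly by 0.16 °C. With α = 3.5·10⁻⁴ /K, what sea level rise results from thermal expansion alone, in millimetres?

Δh = 16.8 mm

Δh = αΔT·H = 3.5×10⁻⁴ × 0.16 × 300 = 0.01680 m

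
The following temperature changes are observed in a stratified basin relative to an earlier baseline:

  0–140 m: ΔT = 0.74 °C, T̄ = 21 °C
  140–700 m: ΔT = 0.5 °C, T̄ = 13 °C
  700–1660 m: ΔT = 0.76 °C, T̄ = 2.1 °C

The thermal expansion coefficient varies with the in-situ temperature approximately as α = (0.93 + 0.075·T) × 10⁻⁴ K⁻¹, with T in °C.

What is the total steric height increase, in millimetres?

Δh = 159 mm

Layer 1: α = (0.93 + 0.075×21)×10⁻⁴ = 2.505×10⁻⁴ K⁻¹
Layer 2: α = (0.93 + 0.075×13)×10⁻⁴ = 1.905×10⁻⁴ K⁻¹
Layer 3: α = (0.93 + 0.075×2.1)×10⁻⁴ = 1.0875×10⁻⁴ K⁻¹
Layer 1: 2.505×10⁻⁴ × 140 × 0.74 = 0.0259518 m
0.5 × 560 × 1.905×10⁻⁴ = 0.05334 m
960 × 0.76 × 1.0875×10⁻⁴ = 0.079344 m
Δh = 0.0259518 + 0.05334 + 0.079344 = 0.1586358 m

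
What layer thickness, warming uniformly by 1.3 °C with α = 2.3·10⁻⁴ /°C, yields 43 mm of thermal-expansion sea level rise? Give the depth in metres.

H = Δh/(αΔT) = 0.043 / (2.3×10⁻⁴ × 1.3) ≈ 143.8 m

144 m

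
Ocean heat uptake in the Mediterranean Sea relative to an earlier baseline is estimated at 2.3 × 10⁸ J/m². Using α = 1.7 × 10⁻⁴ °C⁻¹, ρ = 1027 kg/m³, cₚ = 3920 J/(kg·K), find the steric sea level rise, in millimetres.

Δh = αQ/(ρcₚ) = 1.7×10⁻⁴ × 2.3×10⁸ / (1027 × 3920) ≈ 0.0097123 m

Δh ≈ 9.71 mm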